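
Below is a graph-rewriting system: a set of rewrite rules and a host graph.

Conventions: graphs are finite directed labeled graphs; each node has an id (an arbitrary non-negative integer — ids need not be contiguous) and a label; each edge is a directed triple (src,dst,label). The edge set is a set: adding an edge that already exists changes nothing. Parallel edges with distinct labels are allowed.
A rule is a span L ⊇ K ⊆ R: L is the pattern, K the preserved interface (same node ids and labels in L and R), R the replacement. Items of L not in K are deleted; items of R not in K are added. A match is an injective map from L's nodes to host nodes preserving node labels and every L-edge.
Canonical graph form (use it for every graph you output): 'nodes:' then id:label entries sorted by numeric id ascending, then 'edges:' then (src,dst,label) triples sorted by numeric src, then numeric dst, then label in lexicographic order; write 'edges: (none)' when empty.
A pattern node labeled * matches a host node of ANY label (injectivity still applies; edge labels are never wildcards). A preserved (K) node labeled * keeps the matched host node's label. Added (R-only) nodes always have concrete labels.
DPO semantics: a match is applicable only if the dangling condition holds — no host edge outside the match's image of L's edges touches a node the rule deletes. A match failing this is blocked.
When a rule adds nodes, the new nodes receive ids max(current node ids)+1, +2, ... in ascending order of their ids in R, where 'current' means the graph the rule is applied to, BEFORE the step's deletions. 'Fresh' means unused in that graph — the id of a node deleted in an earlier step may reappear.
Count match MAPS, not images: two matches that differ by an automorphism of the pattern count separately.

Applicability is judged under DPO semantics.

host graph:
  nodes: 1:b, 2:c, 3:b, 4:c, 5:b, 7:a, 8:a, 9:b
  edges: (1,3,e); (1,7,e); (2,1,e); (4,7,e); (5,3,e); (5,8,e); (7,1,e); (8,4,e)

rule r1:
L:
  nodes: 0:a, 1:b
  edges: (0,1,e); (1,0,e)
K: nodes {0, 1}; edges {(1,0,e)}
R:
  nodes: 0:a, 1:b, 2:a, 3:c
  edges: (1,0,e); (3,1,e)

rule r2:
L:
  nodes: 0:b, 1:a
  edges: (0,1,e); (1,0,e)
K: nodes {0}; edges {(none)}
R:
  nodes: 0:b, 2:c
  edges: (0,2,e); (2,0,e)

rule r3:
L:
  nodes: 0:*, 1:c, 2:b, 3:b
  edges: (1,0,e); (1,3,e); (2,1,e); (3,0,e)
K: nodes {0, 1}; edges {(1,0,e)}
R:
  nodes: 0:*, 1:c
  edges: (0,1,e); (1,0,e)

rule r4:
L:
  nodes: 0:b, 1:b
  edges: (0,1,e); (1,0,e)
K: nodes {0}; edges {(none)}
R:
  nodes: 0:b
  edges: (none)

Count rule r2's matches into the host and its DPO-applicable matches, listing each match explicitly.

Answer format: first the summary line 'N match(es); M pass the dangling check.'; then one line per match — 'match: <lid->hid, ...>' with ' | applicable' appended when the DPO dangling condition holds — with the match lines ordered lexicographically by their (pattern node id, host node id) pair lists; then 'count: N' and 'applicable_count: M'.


1 match(es); 0 pass the dangling check.
match: 0->1, 1->7
count: 1
applicable_count: 0


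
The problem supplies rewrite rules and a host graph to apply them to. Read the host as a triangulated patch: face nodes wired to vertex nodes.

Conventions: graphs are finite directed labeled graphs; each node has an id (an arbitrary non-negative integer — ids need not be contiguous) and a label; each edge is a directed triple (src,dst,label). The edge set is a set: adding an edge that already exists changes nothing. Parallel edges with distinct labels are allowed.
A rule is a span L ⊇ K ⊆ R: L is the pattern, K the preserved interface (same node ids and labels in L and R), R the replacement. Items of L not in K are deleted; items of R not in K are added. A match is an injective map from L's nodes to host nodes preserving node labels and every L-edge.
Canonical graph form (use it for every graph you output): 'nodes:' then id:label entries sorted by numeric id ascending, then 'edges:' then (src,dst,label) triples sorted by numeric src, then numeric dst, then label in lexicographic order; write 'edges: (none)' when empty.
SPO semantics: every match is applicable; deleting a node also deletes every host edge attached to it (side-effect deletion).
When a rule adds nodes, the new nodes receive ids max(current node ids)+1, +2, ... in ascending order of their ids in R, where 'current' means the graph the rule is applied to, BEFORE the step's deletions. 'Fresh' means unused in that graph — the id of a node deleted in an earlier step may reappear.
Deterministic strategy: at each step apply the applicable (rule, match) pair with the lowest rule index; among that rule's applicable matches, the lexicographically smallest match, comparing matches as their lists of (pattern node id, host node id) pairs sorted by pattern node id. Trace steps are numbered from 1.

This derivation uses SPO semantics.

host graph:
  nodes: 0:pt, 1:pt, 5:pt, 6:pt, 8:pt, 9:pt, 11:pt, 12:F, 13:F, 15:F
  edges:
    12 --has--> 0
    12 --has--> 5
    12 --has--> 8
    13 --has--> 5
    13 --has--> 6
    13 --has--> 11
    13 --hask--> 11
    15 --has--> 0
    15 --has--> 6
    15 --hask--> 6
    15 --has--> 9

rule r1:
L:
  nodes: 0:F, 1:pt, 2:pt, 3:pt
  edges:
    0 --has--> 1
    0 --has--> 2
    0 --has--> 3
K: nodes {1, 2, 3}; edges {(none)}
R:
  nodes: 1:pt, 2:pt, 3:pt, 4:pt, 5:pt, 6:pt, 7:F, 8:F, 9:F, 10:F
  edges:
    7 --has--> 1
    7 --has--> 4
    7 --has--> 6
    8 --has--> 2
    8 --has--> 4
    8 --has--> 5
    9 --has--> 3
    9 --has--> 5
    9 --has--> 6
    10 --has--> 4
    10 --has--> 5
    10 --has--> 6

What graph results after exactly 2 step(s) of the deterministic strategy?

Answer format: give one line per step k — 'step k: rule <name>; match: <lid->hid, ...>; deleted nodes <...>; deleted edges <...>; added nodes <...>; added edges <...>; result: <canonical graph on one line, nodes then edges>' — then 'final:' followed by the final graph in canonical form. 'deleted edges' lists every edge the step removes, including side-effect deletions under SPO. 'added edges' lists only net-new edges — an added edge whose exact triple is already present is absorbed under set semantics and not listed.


step 1: rule r1; match: 0->12, 1->0, 2->5, 3->8; deleted nodes 12; deleted edges (12,0,has); (12,5,has); (12,8,has); added nodes 16, 17, 18, 19, 20, 21, 22; added edges (19,0,has); (19,16,has); (19,18,has); (20,5,has); (20,16,has); (20,17,has); (21,8,has); (21,17,has); (21,18,has); (22,16,has); (22,17,has); (22,18,has); result: nodes: 0:pt, 1:pt, 5:pt, 6:pt, 8:pt, 9:pt, 11:pt, 13:F, 15:F, 16:pt, 17:pt, 18:pt, 19:F, 20:F, 21:F, 22:F edges: (13,5,has); (13,6,has); (13,11,has); (13,11,hask); (15,0,has); (15,6,has); (15,6,hask); (15,9,has); (19,0,has); (19,16,has); (19,18,has); (20,5,has); (20,16,has); (20,17,has); (21,8,has); (21,17,has); (21,18,has); (22,16,has); (22,17,has); (22,18,has)
step 2: rule r1; match: 0->13, 1->5, 2->6, 3->11; deleted nodes 13; deleted edges (13,5,has); (13,6,has); (13,11,has); (13,11,hask); added nodes 23, 24, 25, 26, 27, 28, 29; added edges (26,5,has); (26,23,has); (26,25,has); (27,6,has); (27,23,has); (27,24,has); (28,11,has); (28,24,has); (28,25,has); (29,23,has); (29,24,has); (29,25,has); result: nodes: 0:pt, 1:pt, 5:pt, 6:pt, 8:pt, 9:pt, 11:pt, 15:F, 16:pt, 17:pt, 18:pt, 19:F, 20:F, 21:F, 22:F, 23:pt, 24:pt, 25:pt, 26:F, 27:F, 28:F, 29:F edges: (15,0,has); (15,6,has); (15,6,hask); (15,9,has); (19,0,has); (19,16,has); (19,18,has); (20,5,has); (20,16,has); (20,17,has); (21,8,has); (21,17,has); (21,18,has); (22,16,has); (22,17,has); (22,18,has); (26,5,has); (26,23,has); (26,25,has); (27,6,has); (27,23,has); (27,24,has); (28,11,has); (28,24,has); (28,25,has); (29,23,has); (29,24,has); (29,25,has)
final:
nodes: 0:pt, 1:pt, 5:pt, 6:pt, 8:pt, 9:pt, 11:pt, 15:F, 16:pt, 17:pt, 18:pt, 19:F, 20:F, 21:F, 22:F, 23:pt, 24:pt, 25:pt, 26:F, 27:F, 28:F, 29:F
edges: (15,0,has); (15,6,has); (15,6,hask); (15,9,has); (19,0,has); (19,16,has); (19,18,has); (20,5,has); (20,16,has); (20,17,has); (21,8,has); (21,17,has); (21,18,has); (22,16,has); (22,17,has); (22,18,has); (26,5,has); (26,23,has); (26,25,has); (27,6,has); (27,23,has); (27,24,has); (28,11,has); (28,24,has); (28,25,has); (29,23,has); (29,24,has); (29,25,has)


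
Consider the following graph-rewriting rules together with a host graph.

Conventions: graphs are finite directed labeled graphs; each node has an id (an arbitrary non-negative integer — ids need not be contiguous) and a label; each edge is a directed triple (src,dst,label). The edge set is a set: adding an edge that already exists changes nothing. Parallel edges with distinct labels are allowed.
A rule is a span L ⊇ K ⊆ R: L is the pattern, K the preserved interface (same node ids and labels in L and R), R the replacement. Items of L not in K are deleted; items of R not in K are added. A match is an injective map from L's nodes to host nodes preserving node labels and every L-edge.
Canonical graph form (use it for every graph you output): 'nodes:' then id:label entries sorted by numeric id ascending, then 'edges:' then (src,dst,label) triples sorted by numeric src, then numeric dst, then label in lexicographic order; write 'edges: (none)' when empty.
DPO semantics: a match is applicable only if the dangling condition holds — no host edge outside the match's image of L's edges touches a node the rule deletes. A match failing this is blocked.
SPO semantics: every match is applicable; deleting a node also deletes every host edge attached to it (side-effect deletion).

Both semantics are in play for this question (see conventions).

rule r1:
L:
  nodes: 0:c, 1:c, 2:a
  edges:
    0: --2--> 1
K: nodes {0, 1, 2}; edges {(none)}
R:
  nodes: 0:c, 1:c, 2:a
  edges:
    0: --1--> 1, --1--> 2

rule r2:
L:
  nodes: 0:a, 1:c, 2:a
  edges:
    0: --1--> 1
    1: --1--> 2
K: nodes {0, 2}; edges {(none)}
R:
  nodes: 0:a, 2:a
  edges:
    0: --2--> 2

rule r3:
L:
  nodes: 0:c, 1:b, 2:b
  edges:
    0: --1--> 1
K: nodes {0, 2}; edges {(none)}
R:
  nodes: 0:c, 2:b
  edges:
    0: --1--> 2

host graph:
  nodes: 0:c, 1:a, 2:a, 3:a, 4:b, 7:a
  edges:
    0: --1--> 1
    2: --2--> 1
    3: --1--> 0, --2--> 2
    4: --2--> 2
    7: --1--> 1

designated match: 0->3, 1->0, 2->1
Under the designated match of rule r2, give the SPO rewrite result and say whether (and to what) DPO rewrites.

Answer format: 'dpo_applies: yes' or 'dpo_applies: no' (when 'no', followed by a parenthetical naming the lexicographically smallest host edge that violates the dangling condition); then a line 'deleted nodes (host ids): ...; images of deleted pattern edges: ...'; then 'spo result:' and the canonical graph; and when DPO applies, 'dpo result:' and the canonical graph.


dpo_applies: yes
deleted nodes (host ids): 0; images of deleted pattern edges: (0,1,1); (3,0,1)
spo result:
nodes: 1:a, 2:a, 3:a, 4:b, 7:a
edges: (2,1,2); (3,1,2); (3,2,2); (4,2,2); (7,1,1)
dpo result:
nodes: 1:a, 2:a, 3:a, 4:b, 7:a
edges: (2,1,2); (3,1,2); (3,2,2); (4,2,2); (7,1,1)


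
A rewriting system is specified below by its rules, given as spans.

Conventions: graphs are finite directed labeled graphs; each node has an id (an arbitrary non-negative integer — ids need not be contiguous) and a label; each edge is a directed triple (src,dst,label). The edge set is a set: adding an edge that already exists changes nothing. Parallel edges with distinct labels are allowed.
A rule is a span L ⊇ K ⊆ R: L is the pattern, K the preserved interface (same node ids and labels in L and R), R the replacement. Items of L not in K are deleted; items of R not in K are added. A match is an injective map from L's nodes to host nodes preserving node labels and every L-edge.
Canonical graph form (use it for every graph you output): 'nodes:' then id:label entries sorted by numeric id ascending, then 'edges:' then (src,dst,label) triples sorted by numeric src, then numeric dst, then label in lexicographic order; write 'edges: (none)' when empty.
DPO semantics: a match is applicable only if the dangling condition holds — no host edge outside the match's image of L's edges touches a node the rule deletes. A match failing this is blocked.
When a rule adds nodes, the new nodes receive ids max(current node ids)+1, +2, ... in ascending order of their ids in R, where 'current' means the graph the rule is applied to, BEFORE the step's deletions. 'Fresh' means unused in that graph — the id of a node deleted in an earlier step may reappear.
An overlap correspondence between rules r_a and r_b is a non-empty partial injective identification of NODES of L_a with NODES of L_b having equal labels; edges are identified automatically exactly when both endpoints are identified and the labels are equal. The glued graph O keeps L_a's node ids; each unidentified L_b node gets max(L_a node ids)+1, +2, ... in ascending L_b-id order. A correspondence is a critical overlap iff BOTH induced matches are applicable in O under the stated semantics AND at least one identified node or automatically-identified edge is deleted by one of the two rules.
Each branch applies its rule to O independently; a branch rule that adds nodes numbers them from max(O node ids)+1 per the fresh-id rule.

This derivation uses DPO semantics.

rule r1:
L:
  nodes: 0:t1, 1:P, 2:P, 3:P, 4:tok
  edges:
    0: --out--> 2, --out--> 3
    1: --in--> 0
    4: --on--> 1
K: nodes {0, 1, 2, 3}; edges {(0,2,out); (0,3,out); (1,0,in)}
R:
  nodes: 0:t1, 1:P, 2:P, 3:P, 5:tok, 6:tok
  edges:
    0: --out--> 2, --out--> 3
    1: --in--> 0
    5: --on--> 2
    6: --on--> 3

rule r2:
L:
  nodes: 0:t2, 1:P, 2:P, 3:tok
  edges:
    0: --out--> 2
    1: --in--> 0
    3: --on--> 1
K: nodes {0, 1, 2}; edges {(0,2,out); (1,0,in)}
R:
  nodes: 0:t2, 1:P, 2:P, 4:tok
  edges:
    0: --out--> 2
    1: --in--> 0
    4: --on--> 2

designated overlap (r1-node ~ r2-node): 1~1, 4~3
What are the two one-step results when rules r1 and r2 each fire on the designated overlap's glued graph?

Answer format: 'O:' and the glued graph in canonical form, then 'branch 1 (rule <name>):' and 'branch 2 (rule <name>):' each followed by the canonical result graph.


O:
nodes: 0:t1, 1:P, 2:P, 3:P, 4:tok, 5:t2, 6:P
edges: (0,2,out); (0,3,out); (1,0,in); (1,5,in); (4,1,on); (5,6,out)
branch 1 (rule r1):
nodes: 0:t1, 1:P, 2:P, 3:P, 5:t2, 6:P, 7:tok, 8:tok
edges: (0,2,out); (0,3,out); (1,0,in); (1,5,in); (5,6,out); (7,2,on); (8,3,on)
branch 2 (rule r2):
nodes: 0:t1, 1:P, 2:P, 3:P, 5:t2, 6:P, 7:tok
edges: (0,2,out); (0,3,out); (1,0,in); (1,5,in); (5,6,out); (7,6,on)


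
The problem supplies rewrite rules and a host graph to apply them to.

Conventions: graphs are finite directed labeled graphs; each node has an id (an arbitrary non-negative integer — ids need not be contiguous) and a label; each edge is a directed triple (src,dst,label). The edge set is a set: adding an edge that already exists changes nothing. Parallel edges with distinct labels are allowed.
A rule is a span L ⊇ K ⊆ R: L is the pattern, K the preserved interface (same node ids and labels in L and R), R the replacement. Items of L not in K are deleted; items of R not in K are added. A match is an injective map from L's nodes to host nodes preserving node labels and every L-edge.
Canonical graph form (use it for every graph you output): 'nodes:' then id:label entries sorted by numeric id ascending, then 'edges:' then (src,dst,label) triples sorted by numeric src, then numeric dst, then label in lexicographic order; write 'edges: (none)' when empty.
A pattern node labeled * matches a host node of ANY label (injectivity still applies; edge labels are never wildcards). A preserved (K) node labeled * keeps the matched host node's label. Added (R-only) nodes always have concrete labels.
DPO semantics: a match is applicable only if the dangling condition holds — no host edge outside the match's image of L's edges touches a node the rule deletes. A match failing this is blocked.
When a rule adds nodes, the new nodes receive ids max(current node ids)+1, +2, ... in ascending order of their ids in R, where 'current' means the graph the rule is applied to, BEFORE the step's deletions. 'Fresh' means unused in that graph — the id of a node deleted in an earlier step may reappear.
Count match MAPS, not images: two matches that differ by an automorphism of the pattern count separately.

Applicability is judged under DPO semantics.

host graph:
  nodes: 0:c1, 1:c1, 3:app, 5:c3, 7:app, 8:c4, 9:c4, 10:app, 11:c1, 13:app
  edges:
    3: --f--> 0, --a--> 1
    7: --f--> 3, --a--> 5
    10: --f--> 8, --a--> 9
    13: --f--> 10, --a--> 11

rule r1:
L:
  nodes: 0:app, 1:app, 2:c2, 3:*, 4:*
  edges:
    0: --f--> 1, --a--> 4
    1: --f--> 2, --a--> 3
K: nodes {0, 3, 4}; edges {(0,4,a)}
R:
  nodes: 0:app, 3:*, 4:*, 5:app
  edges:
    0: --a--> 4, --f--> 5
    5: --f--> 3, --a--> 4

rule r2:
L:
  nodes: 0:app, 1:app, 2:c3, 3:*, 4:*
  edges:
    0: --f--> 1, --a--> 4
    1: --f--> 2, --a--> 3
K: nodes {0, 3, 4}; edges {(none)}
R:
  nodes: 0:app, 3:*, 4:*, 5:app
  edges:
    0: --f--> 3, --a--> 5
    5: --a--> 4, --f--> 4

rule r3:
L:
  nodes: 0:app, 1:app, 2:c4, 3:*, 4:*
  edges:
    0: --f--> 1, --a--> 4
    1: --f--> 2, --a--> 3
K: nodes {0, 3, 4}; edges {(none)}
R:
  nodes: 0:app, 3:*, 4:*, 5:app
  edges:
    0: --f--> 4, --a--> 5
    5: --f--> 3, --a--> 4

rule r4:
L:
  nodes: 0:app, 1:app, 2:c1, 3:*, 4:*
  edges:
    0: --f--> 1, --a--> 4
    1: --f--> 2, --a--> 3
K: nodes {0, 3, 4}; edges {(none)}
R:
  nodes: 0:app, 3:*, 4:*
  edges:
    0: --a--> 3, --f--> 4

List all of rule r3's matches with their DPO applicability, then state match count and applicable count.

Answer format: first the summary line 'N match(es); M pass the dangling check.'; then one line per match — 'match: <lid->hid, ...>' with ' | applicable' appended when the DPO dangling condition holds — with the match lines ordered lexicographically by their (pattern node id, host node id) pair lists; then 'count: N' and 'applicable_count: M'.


1 match(es); 1 pass the dangling check.
match: 0->13, 1->10, 2->8, 3->9, 4->11 | applicable
count: 1
applicable_count: 1


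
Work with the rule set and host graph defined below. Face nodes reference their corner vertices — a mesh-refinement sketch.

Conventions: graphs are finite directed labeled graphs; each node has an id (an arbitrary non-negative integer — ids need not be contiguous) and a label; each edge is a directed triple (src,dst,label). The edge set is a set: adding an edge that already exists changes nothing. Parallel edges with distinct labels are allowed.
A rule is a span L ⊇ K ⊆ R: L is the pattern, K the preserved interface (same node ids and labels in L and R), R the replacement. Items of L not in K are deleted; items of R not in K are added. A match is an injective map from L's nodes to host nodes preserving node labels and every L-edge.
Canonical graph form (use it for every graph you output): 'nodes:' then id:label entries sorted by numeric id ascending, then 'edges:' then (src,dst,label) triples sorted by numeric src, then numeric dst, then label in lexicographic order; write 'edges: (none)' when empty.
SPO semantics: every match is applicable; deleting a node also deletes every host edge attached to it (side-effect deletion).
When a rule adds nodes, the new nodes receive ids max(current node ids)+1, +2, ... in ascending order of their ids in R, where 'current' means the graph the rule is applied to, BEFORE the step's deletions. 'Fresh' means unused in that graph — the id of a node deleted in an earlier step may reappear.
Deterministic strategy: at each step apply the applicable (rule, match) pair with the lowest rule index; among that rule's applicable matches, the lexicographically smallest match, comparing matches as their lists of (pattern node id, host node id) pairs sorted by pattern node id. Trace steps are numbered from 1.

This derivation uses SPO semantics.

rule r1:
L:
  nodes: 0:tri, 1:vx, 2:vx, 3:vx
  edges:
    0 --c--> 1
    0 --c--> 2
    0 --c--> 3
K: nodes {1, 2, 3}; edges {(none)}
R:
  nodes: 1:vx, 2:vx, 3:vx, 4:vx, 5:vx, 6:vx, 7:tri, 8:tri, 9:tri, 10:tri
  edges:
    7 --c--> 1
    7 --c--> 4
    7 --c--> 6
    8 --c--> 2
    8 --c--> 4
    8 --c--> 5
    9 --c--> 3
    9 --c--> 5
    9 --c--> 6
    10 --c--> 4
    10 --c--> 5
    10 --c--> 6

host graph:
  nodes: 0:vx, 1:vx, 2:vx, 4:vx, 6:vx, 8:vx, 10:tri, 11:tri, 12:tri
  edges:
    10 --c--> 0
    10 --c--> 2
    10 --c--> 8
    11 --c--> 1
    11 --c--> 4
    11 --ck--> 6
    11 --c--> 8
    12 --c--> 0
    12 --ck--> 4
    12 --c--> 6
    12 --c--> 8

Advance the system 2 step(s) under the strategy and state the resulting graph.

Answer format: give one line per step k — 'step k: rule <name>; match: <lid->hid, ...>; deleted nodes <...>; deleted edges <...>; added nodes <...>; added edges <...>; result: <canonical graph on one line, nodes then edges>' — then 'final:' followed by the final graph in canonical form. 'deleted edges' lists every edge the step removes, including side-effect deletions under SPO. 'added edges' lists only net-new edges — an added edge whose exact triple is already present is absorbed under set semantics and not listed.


step 1: rule r1; match: 0->10, 1->0, 2->2, 3->8; deleted nodes 10; deleted edges (10,0,c); (10,2,c); (10,8,c); added nodes 13, 14, 15, 16, 17, 18, 19; added edges (16,0,c); (16,13,c); (16,15,c); (17,2,c); (17,13,c); (17,14,c); (18,8,c); (18,14,c); (18,15,c); (19,13,c); (19,14,c); (19,15,c); result: nodes: 0:vx, 1:vx, 2:vx, 4:vx, 6:vx, 8:vx, 11:tri, 12:tri, 13:vx, 14:vx, 15:vx, 16:tri, 17:tri, 18:tri, 19:tri edges: (11,1,c); (11,4,c); (11,6,ck); (11,8,c); (12,0,c); (12,4,ck); (12,6,c); (12,8,c); (16,0,c); (16,13,c); (16,15,c); (17,2,c); (17,13,c); (17,14,c); (18,8,c); (18,14,c); (18,15,c); (19,13,c); (19,14,c); (19,15,c)
step 2: rule r1; match: 0->11, 1->1, 2->4, 3->8; deleted nodes 11; deleted edges (11,1,c); (11,4,c); (11,6,ck); (11,8,c); added nodes 20, 21, 22, 23, 24, 25, 26; added edges (23,1,c); (23,20,c); (23,22,c); (24,4,c); (24,20,c); (24,21,c); (25,8,c); (25,21,c); (25,22,c); (26,20,c); (26,21,c); (26,22,c); result: nodes: 0:vx, 1:vx, 2:vx, 4:vx, 6:vx, 8:vx, 12:tri, 13:vx, 14:vx, 15:vx, 16:tri, 17:tri, 18:tri, 19:tri, 20:vx, 21:vx, 22:vx, 23:tri, 24:tri, 25:tri, 26:tri edges: (12,0,c); (12,4,ck); (12,6,c); (12,8,c); (16,0,c); (16,13,c); (16,15,c); (17,2,c); (17,13,c); (17,14,c); (18,8,c); (18,14,c); (18,15,c); (19,13,c); (19,14,c); (19,15,c); (23,1,c); (23,20,c); (23,22,c); (24,4,c); (24,20,c); (24,21,c); (25,8,c); (25,21,c); (25,22,c); (26,20,c); (26,21,c); (26,22,c)
final:
nodes: 0:vx, 1:vx, 2:vx, 4:vx, 6:vx, 8:vx, 12:tri, 13:vx, 14:vx, 15:vx, 16:tri, 17:tri, 18:tri, 19:tri, 20:vx, 21:vx, 22:vx, 23:tri, 24:tri, 25:tri, 26:tri
edges: (12,0,c); (12,4,ck); (12,6,c); (12,8,c); (16,0,c); (16,13,c); (16,15,c); (17,2,c); (17,13,c); (17,14,c); (18,8,c); (18,14,c); (18,15,c); (19,13,c); (19,14,c); (19,15,c); (23,1,c); (23,20,c); (23,22,c); (24,4,c); (24,20,c); (24,21,c); (25,8,c); (25,21,c); (25,22,c); (26,20,c); (26,21,c); (26,22,c)


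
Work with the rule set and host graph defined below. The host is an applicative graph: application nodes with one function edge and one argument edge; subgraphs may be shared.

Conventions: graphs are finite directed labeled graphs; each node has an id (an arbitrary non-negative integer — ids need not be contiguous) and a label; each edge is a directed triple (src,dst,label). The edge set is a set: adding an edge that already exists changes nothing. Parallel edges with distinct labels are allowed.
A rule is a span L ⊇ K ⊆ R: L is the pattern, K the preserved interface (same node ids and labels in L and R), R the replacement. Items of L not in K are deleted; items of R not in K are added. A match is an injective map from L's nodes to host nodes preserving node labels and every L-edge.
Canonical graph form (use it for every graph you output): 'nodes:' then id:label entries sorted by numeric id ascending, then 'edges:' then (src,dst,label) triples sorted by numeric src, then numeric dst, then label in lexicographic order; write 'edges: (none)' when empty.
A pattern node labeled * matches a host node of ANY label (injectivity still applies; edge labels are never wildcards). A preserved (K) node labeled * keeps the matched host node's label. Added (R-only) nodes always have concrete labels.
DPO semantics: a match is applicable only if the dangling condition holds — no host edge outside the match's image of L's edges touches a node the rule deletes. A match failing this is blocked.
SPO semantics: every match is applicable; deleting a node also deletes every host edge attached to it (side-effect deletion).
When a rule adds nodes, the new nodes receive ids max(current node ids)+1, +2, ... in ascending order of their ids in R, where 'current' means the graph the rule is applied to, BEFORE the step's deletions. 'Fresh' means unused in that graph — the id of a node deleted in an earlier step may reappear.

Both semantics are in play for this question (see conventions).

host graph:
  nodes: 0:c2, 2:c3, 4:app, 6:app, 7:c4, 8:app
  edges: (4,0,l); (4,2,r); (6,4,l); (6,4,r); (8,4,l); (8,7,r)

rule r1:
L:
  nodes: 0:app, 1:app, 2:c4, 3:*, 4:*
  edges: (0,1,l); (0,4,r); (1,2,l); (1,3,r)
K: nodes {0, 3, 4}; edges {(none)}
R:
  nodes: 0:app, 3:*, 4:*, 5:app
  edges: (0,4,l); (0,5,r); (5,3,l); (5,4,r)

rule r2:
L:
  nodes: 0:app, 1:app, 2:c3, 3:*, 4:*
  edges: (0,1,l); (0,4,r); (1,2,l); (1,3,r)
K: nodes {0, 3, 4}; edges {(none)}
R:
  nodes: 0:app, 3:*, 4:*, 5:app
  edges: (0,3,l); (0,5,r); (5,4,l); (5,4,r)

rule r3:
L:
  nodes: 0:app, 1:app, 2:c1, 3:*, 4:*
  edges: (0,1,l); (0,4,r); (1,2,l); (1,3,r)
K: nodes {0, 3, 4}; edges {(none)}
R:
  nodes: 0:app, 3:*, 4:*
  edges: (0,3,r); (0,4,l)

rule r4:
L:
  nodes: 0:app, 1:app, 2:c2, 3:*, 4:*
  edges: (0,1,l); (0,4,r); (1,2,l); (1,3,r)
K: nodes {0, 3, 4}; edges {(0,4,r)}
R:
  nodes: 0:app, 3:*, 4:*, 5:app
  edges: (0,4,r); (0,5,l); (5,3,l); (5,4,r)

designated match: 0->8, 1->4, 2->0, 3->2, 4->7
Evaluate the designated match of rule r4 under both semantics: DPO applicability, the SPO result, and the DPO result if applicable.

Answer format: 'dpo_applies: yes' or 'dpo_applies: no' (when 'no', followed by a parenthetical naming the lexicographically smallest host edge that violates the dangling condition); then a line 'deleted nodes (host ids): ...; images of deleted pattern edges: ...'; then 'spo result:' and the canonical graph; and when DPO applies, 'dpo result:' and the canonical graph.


dpo_applies: no
(the rule deletes node 4, which keeps host edge (6,4,l) outside the match image — the dangling condition fails, DPO blocks; SPO proceeds and side-deletes such edges)
deleted nodes (host ids): 0, 4; images of deleted pattern edges: (4,0,l); (4,2,r); (8,4,l)
spo result:
nodes: 2:c3, 6:app, 7:c4, 8:app, 9:app
edges: (8,7,r); (8,9,l); (9,2,l); (9,7,r)


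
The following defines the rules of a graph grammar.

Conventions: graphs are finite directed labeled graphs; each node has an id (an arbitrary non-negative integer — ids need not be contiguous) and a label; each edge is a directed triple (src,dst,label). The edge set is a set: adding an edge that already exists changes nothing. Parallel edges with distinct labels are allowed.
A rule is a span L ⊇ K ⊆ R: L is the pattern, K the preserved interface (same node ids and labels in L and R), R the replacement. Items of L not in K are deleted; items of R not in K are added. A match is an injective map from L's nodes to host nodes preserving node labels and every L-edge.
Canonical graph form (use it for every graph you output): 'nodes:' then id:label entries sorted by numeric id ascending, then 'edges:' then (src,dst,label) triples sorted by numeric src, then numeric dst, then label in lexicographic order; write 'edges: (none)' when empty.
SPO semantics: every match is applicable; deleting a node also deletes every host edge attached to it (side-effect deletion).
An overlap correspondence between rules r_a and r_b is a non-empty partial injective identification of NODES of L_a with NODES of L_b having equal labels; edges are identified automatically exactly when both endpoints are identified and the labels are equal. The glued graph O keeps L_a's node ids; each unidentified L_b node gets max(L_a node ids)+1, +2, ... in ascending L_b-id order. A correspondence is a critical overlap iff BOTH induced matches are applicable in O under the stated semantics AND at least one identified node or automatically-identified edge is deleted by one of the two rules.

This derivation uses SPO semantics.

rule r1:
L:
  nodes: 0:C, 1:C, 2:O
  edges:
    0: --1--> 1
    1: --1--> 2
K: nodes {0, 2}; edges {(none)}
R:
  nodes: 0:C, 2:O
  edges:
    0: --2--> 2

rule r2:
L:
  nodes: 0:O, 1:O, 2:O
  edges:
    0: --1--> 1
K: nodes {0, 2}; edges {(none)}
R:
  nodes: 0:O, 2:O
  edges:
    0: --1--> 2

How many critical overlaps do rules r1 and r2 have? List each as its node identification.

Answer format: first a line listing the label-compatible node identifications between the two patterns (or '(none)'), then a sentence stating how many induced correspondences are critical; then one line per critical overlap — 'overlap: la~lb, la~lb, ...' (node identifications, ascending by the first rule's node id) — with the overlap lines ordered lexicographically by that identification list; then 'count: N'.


label-compatible node identifications between L(r1) and L(r2): 2~0, 2~1, 2~2
1 of the induced correspondences is a critical overlap of r1 and r2.
overlap: 2~1
count: 1


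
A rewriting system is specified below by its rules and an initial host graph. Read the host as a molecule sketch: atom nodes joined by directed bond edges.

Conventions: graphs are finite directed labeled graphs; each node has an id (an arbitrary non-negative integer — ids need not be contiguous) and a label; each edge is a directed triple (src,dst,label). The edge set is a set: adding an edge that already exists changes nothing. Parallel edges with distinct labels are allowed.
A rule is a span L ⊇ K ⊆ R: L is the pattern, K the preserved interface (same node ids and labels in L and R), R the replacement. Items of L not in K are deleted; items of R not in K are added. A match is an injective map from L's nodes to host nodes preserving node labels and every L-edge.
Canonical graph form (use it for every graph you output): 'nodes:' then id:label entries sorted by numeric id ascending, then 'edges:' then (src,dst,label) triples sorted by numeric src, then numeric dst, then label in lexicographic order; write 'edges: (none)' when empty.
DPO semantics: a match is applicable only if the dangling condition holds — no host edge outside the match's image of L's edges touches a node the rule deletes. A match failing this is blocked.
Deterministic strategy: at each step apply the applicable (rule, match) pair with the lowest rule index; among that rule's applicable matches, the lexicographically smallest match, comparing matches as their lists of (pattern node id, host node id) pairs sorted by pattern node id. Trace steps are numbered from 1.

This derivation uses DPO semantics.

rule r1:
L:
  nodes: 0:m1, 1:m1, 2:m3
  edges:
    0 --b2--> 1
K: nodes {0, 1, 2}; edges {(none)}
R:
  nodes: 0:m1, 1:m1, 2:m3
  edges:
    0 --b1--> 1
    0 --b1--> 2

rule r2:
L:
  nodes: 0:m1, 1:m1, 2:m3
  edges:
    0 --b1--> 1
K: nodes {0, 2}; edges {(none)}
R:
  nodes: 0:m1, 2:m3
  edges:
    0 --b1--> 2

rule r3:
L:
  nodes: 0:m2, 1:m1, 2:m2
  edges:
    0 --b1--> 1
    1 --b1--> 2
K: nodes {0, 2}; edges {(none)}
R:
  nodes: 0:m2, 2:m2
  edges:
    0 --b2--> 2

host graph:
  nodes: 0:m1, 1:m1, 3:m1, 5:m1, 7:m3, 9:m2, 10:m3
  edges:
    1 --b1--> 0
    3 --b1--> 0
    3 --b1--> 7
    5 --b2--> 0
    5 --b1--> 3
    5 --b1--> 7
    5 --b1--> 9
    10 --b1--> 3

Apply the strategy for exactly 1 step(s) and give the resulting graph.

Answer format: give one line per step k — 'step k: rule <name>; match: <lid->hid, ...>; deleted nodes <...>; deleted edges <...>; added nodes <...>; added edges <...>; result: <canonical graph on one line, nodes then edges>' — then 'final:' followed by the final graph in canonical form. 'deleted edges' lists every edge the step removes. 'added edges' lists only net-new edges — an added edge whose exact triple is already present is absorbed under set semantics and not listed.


step 1: rule r1; match: 0->5, 1->0, 2->7; deleted nodes (none); deleted edges (5,0,b2); added nodes (none); added edges (5,0,b1); result: nodes: 0:m1, 1:m1, 3:m1, 5:m1, 7:m3, 9:m2, 10:m3 edges: (1,0,b1); (3,0,b1); (3,7,b1); (5,0,b1); (5,3,b1); (5,7,b1); (5,9,b1); (10,3,b1)
final:
nodes: 0:m1, 1:m1, 3:m1, 5:m1, 7:m3, 9:m2, 10:m3
edges: (1,0,b1); (3,0,b1); (3,7,b1); (5,0,b1); (5,3,b1); (5,7,b1); (5,9,b1); (10,3,b1)


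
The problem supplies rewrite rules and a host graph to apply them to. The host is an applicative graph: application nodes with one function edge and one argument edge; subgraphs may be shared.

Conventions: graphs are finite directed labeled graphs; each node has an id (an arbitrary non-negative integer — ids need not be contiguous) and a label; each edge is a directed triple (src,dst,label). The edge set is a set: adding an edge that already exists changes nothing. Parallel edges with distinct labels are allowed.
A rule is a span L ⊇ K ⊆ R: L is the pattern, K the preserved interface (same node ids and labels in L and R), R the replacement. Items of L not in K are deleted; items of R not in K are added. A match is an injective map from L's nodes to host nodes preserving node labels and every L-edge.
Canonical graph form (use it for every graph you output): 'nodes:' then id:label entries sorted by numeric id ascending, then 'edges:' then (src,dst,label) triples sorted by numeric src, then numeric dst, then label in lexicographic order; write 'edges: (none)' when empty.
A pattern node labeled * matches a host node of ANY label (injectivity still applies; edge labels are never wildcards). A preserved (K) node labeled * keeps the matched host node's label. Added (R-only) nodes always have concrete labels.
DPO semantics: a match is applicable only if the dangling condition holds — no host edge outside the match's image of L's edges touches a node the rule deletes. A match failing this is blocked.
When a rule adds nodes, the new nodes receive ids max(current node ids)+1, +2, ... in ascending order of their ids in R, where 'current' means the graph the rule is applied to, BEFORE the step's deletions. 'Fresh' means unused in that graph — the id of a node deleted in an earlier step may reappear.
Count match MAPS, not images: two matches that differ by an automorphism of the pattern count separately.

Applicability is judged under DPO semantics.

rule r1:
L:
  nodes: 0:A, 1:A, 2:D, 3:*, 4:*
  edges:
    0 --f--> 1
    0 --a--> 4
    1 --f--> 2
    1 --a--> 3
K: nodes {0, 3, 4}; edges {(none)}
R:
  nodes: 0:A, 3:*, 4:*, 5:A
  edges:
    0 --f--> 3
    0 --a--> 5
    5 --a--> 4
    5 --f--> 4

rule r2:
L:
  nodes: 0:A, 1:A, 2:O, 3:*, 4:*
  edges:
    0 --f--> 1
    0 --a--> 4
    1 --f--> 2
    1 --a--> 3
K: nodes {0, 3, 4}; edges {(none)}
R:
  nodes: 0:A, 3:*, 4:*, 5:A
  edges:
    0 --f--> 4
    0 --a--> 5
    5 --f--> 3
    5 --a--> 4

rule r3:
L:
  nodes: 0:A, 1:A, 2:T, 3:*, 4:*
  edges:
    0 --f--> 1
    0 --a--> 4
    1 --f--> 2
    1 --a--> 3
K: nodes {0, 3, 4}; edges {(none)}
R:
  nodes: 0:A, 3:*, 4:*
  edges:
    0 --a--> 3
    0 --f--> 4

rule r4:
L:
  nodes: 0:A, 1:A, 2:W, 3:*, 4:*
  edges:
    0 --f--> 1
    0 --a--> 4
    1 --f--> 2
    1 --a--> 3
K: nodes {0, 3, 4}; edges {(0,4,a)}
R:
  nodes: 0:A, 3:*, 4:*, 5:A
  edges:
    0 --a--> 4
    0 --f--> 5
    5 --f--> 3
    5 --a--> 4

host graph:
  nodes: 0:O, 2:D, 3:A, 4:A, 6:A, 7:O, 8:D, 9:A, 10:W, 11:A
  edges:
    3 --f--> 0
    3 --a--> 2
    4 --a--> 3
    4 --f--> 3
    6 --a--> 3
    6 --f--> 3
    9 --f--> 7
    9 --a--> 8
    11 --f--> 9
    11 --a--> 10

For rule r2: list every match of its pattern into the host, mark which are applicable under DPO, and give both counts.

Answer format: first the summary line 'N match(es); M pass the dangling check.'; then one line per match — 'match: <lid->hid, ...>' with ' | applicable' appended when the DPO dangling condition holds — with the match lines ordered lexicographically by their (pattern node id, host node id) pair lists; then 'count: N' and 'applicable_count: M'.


1 match(es); 1 pass the dangling check.
match: 0->11, 1->9, 2->7, 3->8, 4->10 | applicable
count: 1
applicable_count: 1


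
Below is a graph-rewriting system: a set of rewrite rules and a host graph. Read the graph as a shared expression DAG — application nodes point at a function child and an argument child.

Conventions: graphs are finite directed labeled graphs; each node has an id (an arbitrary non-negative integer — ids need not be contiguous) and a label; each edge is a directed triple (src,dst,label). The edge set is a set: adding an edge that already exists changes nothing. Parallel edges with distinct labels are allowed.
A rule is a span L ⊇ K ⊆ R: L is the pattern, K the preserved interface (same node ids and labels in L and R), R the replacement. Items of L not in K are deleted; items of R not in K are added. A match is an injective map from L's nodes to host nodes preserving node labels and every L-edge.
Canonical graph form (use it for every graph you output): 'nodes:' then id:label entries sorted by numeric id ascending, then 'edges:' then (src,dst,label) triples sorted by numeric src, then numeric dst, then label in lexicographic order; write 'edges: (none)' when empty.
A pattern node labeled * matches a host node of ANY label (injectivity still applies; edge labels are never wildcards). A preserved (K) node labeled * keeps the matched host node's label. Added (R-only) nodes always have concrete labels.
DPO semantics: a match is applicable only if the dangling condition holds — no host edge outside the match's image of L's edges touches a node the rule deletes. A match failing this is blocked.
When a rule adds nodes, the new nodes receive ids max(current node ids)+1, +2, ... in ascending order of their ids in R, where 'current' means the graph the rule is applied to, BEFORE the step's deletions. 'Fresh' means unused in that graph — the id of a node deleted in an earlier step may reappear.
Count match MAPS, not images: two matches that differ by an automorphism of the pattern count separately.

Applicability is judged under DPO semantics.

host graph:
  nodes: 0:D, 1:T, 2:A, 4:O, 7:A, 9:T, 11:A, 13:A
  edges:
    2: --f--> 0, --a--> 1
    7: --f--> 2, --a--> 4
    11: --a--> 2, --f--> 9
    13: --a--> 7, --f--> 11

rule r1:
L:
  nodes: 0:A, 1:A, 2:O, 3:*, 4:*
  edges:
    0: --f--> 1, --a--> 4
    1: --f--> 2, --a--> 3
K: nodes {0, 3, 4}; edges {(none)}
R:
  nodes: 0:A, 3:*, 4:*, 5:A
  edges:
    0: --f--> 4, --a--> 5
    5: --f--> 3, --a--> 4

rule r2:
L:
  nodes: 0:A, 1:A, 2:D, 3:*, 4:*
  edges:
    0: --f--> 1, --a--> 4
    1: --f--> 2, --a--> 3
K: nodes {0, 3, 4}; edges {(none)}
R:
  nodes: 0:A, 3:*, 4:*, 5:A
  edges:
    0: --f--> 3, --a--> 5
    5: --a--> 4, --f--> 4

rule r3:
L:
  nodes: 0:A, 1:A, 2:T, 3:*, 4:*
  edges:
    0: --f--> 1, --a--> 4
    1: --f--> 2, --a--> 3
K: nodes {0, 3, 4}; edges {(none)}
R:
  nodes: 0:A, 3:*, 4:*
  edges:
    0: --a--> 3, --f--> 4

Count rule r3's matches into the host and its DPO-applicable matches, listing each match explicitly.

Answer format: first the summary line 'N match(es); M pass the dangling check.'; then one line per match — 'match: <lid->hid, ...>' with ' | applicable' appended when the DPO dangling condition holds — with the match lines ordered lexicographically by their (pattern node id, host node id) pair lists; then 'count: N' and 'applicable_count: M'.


1 match(es); 1 pass the dangling check.
match: 0->13, 1->11, 2->9, 3->2, 4->7 | applicable
count: 1
applicable_count: 1


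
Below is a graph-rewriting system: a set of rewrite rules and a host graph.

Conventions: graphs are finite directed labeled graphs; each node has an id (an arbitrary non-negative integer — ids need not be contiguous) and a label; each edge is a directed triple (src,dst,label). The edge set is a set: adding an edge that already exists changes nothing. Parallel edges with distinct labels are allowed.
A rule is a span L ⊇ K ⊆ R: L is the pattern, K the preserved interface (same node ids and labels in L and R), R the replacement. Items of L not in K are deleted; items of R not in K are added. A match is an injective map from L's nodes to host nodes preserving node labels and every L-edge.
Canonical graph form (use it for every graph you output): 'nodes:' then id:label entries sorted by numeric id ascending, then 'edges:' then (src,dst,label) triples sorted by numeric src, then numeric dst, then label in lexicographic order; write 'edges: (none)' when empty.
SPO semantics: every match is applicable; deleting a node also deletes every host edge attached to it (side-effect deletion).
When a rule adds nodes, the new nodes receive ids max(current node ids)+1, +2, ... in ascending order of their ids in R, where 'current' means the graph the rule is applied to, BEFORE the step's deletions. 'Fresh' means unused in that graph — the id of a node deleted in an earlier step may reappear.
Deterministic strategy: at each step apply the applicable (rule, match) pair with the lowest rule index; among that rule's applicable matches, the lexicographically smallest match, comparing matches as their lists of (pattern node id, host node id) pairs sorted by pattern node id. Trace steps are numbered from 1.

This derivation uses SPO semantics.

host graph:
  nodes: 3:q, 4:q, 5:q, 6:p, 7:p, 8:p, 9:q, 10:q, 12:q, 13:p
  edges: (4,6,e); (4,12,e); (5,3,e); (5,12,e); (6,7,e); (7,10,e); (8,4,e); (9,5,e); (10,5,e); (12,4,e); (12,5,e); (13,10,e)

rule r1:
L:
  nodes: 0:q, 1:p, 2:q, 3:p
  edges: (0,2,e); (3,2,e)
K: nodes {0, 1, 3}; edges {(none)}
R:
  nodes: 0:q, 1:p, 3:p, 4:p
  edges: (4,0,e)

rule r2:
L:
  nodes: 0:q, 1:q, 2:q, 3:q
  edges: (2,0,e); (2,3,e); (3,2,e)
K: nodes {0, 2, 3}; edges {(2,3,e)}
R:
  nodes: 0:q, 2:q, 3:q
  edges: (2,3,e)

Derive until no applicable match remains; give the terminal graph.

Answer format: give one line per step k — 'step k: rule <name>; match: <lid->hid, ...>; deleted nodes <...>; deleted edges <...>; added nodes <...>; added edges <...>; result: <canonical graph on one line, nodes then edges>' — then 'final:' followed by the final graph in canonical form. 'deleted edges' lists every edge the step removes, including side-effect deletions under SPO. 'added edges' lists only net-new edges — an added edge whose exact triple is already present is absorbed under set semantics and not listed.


step 1: rule r1; match: 0->12, 1->6, 2->4, 3->8; deleted nodes 4; deleted edges (4,6,e); (4,12,e); (8,4,e); (12,4,e); added nodes 14; added edges (14,12,e); result: nodes: 3:q, 5:q, 6:p, 7:p, 8:p, 9:q, 10:q, 12:q, 13:p, 14:p edges: (5,3,e); (5,12,e); (6,7,e); (7,10,e); (9,5,e); (10,5,e); (12,5,e); (13,10,e); (14,12,e)
step 2: rule r1; match: 0->5, 1->6, 2->12, 3->14; deleted nodes 12; deleted edges (5,12,e); (12,5,e); (14,12,e); added nodes 15; added edges (15,5,e); result: nodes: 3:q, 5:q, 6:p, 7:p, 8:p, 9:q, 10:q, 13:p, 14:p, 15:p edges: (5,3,e); (6,7,e); (7,10,e); (9,5,e); (10,5,e); (13,10,e); (15,5,e)
step 3: rule r1; match: 0->9, 1->6, 2->5, 3->15; deleted nodes 5; deleted edges (5,3,e); (9,5,e); (10,5,e); (15,5,e); added nodes 16; added edges (16,9,e); result: nodes: 3:q, 6:p, 7:p, 8:p, 9:q, 10:q, 13:p, 14:p, 15:p, 16:p edges: (6,7,e); (7,10,e); (13,10,e); (16,9,e)
final:
nodes: 3:q, 6:p, 7:p, 8:p, 9:q, 10:q, 13:p, 14:p, 15:p, 16:p
edges: (6,7,e); (7,10,e); (13,10,e); (16,9,e)
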